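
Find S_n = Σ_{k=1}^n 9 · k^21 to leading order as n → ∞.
S_n ~ 9 · n^22 / 22

By integral comparison (Euler-Maclaurin), Σ_{k=1}^n 9 · k^21 = 9 · ∫_0^n x^21 dx + O(n^21) = 9 · n^22/22 + O(n^21). (Equivalently, Faulhaber's formula gives the same leading term.)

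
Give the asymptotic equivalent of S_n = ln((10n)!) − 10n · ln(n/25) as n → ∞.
S_n ~ 10n · (ln 250 − 1) + O(ln n)

Stirling: ln((10n)!) = 10n ln(10n) − 10n + O(ln n).
  S_n = 10n ln(10n) − 10n − 10n ln(n/25) + O(ln n)
      = 10n ln(10n) − 10n ln n + 10n ln 25 − 10n + O(ln n)
      = 10n ln 10 + 10n ln 25 − 10n + O(ln n)
      = 10n (ln 250 − 1) + O(ln n).
Numerically ln(250) − 1 ≈ 4.5215.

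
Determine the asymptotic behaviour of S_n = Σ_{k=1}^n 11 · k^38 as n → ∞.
S_n ~ 11 · n^39 / 39

By integral comparison (Euler-Maclaurin), Σ_{k=1}^n 11 · k^38 = 11 · ∫_0^n x^38 dx + O(n^38) = 11 · n^39/39 + O(n^38). (Equivalently, Faulhaber's formula gives the same leading term.)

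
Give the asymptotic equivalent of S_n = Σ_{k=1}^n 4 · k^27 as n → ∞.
S_n ~ n^28 / 7

By integral comparison (Euler-Maclaurin), Σ_{k=1}^n 4 · k^27 = 4 · ∫_0^n x^27 dx + O(n^27) = 4 · n^28/28 = n^28 / 7 + O(n^27). (Equivalently, Faulhaber's formula gives the same leading term.)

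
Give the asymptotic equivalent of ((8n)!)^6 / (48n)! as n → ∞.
((8n)!)^6/(48n)! ~ ((2π·8n)^(5/2) / sqrt(6)) · 6^(−6·8n)  →  0

Write N = 8n. Stirling: N! ~ sqrt(2π N)(N/e)^N and (6N)! ~ sqrt(2π·6N)·(6N/e)^(6N).
  (N!)^6/(6N)! ~ (2π N)^(6/2) (N/e)^(6N) / [sqrt(2π·6N) (6N/e)^(6N)]
     = (2π N)^(6/2) / sqrt(2π·6N) · (N/(6N))^(6N)
     = (2π N)^((6−1)/2) / sqrt(6) · 6^(−6N).
Since 6^6 > 1, the factor 6^(−6N) decays exponentially, so the ratio → 0. Substituting N = 8n gives the stated form.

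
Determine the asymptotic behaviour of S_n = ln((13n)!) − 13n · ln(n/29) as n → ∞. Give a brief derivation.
S_n ~ 13n · (ln 377 − 1) + O(ln n)

Stirling: ln((13n)!) = 13n ln(13n) − 13n + O(ln n).
  S_n = 13n ln(13n) − 13n − 13n ln(n/29) + O(ln n)
      = 13n ln(13n) − 13n ln n + 13n ln 29 − 13n + O(ln n)
      = 13n ln 13 + 13n ln 29 − 13n + O(ln n)
      = 13n (ln 377 − 1) + O(ln n).
Numerically ln(377) − 1 ≈ 4.9322.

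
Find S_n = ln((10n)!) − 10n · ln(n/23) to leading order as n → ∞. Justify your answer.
S_n ~ 10n · (ln 230 − 1) + O(ln n)

Stirling: ln((10n)!) = 10n ln(10n) − 10n + O(ln n).
  S_n = 10n ln(10n) − 10n − 10n ln(n/23) + O(ln n)
      = 10n ln(10n) − 10n ln n + 10n ln 23 − 10n + O(ln n)
      = 10n ln 10 + 10n ln 23 − 10n + O(ln n)
      = 10n (ln 230 − 1) + O(ln n).
Numerically ln(230) − 1 ≈ 4.4381.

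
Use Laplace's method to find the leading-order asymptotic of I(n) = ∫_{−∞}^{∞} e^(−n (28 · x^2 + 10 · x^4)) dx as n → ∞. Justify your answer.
I(n) ~ sqrt(π/(28n))

φ(x) = 28 · x^2 + 10 · x^4 has its unique global minimum at x* = 0 (since φ'(x) = 56x + 40x^3 = 0 only at x = 0 for real x with both coefficients positive, and φ → ∞ as |x| → ∞). At x* = 0, φ(0) = 0 and φ''(0) = 56. Laplace's method then gives
  I(n) ~ sqrt(2π / (n · φ''(0))) · e^(−n φ(0)) = sqrt(2π / (56n)) = sqrt(π/(28n)).
The 10 · x^4 term contributes only at subleading order (an O(1/n) relative correction).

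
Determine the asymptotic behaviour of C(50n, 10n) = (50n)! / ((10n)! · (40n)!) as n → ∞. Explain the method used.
C(50n, 10n) ~ (3125/256)^(10n) · sqrt(5/(8π·10n))

Write N = 10n. Apply Stirling to each factorial:
  (5N)! ~ sqrt(2π·5N) · (5N/e)^(5N),
  N! ~ sqrt(2π N) · (N/e)^N,
  (4N)! ~ sqrt(2π·4N) · (4N/e)^(4N).
The exponential factors combine to (5N)^(5N) / (N^N · (4N)^(4N)) = 5^(5N)/4^(4N) = (5^5/4^4)^N = (3125/256)^N.
The square-root prefactors combine to sqrt(2π·5N) / (sqrt(2π N)·sqrt(2π·4N)) = sqrt(5 / (2π·4·N)) = sqrt(5/(8π·10n)).
Substituting N = 10n: C(50n, 10n) ~ (3125/256)^(10n) · sqrt(5/(8π·10n)).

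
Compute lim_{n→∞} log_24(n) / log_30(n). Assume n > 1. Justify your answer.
lim = ln(30) / ln(24) = log_24(30)

Change of base: log_24(n) = ln n / ln 24 and log_30(n) = ln n / ln 30. The ratio is (ln n / ln 24) · (ln 30 / ln n) = ln 30 / ln 24, a constant independent of n. So the limit is ln 30 / ln 24 = log_24(30).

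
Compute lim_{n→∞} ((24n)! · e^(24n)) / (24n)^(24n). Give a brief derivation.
lim = ∞

Stirling: (24n)! ~ sqrt(2π·24n) · (24n/e)^(24n). Hence
  (24n)! · e^(24n) / (24n)^(24n) ~ sqrt(2π·24n) = sqrt(2π·24) · sqrt(n) → ∞.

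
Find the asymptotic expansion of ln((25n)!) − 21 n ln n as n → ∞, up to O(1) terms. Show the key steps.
ln((25n)!) − 21 n ln n = 4 n ln n + 25(ln 25 − 1) n + (1/2) ln(2π·25n) + O(1/n)

Stirling: ln((25n)!) = 25n ln(25n) − 25n + (1/2) ln(2π·25n) + O(1/n).
Expand 25n ln(25n) = 25n (ln n + ln 25) = 25n ln n + 25n ln 25.
Subtract 21n ln n: leading term is (25 − 21) n ln n = 4 n ln n. The next term is 25n ln 25 − 25n = 25(ln 25 − 1) n. Then the (1/2) ln(2π·25n) correction.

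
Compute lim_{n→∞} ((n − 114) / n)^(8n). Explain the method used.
lim = e^(−912)

Rewrite as (1 − 114/n)^(8n). By the standard limit (1 + x/n)^n → e^x, we have (1 − 114/n)^n → e^(−114), and raising to the 8th power gives e^(−912).
More precisely, ln[(1 − 114/n)^(8n)] = 8n · ln(1 − 114/n) = 8n · (-114/n + O(1/n^2)) = -912 + O(1/n) → -912.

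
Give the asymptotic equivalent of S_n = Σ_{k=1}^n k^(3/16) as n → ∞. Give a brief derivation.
S_n ~ (16/19) · n^(19/16)

Integral comparison: Σ_{k=1}^n k^(3/16) = ∫_0^n x^(3/16) dx + O(n^(3/16)). The integral is n^(1 + 3/16) / (1 + 3/16) = n^((3+16)/16) / ((3+16)/16) = (16/19) · n^(19/16).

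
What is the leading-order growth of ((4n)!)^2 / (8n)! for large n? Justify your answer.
((4n)!)^2/(8n)! ~ ((2π·4n)^(1/2) / sqrt(2)) · 2^(−2·4n)  →  0

Write N = 4n. Stirling: N! ~ sqrt(2π N)(N/e)^N and (2N)! ~ sqrt(2π·2N)·(2N/e)^(2N).
  (N!)^2/(2N)! ~ (2π N)^(2/2) (N/e)^(2N) / [sqrt(2π·2N) (2N/e)^(2N)]
     = (2π N)^(2/2) / sqrt(2π·2N) · (N/(2N))^(2N)
     = (2π N)^((2−1)/2) / sqrt(2) · 2^(−2N).
Since 2^2 > 1, the factor 2^(−2N) decays exponentially, so the ratio → 0. Substituting N = 4n gives the stated form.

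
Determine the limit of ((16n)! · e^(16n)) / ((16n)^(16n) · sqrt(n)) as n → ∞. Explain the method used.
lim = sqrt(2π·16)

Stirling: (16n)! ~ sqrt(2π·16n) · (16n/e)^(16n). Hence
  (16n)! · e^(16n) / (16n)^(16n) ~ sqrt(2π·16n).
Dividing by sqrt(n): sqrt(2π·16n) / sqrt(n) = sqrt(2π·16) · n^((1−1)/2), so the limit is sqrt(2π·16).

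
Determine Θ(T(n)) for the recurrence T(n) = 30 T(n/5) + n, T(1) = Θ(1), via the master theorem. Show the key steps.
T(n) = Θ(n^(log_5 30))

Master theorem: compare f(n) = n to n^(log_5 30) where log_5 30 ≈ 2.113. Since 1 < log_5 30, we have f(n) = O(n^(log_5 30 − ε)) for some ε > 0 — Case 1. Hence T(n) = Θ(n^(log_5 30)).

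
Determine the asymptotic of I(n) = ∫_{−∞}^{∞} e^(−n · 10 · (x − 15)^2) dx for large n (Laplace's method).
I(n) = sqrt(π/(10n))

Here φ(x) = 10 · (x − 15)^2 has its unique minimum at x* = 15 with φ(x*) = 0 and φ''(x*) = 20. Laplace's method gives
  I(n) ~ e^(−n φ(x*)) · sqrt(2π / (n · φ''(x*))) = sqrt(2π / (20n)) = sqrt(π/(10n)).
This is exact: substituting u = (x − 15)·sqrt(10n) gives I(n) = (1/sqrt(10n)) ∫_{−∞}^{∞} e^(−u^2) du = sqrt(π/(10n)).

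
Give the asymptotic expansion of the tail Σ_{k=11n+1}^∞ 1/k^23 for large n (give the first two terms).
Σ_{k>11n} 1/k^23 = 1/(22 · (11n)^22) − 1/(2 · (11n)^23) + O(1/(11n)^24)

Compare to the integral: ∫_{11n}^∞ x^(−23) dx = [−x^(−22)/22]_{11n}^∞ = 1/((23−1)·(11n)^22). The Euler-Maclaurin correction adds −f(11n)/2 = −1/(2·(11n)^23). Euler-Maclaurin then gives
  Σ_{k>11n} 1/k^23 = ∫_{11n}^∞ dx/x^23 − 1/(2·(11n)^23) + O(1/(11n)^24).
(Equivalently this is ζ(23) − Σ_{k≤11n} 1/k^23.)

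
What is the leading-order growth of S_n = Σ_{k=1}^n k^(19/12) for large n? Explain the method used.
S_n ~ (12/31) · n^(31/12)

Integral comparison: Σ_{k=1}^n k^(19/12) = ∫_0^n x^(19/12) dx + O(n^(19/12)). The integral is n^(1 + 19/12) / (1 + 19/12) = n^((19+12)/12) / ((19+12)/12) = (12/31) · n^(31/12).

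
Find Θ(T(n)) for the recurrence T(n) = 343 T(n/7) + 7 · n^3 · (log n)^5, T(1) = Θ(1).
T(n) = Θ(n^3 · (log n)^6)

Here log_7 343 = 3 and f(n) = 7 · n^3 · (log n)^5 = Θ(n^(log_7 343) · (log n)^5). This is the extended Case 2 of the master theorem (f matches the critical exponent up to log factors), giving T(n) = Θ(n^(log_7 343) · (log n)^(5+1)) = Θ(n^3 · (log n)^6).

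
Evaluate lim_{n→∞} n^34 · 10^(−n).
lim = 0

Exponentials with base > 1 dominate every fixed polynomial: for any fixed c, n^c / 10^n → 0 as n → ∞ (e.g. by the ratio test, or by writing 10^n = e^(n ln 10) and noting e^(n ln 10) / n^c → ∞). Hence n^34 · 10^(−n) = n^34 / 10^n → 0.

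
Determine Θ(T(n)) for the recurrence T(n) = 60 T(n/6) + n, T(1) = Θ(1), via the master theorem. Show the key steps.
T(n) = Θ(n^(log_6 60))

Master theorem: compare f(n) = n to n^(log_6 60) where log_6 60 ≈ 2.285. Since 1 < log_6 60, we have f(n) = O(n^(log_6 60 − ε)) for some ε > 0 — Case 1. Hence T(n) = Θ(n^(log_6 60)).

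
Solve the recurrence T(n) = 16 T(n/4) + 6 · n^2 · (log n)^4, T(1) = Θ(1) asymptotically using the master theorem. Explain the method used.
T(n) = Θ(n^2 · (log n)^5)

Here log_4 16 = 2 and f(n) = 6 · n^2 · (log n)^4 = Θ(n^(log_4 16) · (log n)^4). This is the extended Case 2 of the master theorem (f matches the critical exponent up to log factors), giving T(n) = Θ(n^(log_4 16) · (log n)^(4+1)) = Θ(n^2 · (log n)^5).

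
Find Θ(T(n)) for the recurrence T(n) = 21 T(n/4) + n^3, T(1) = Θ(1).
T(n) = Θ(n^3)

log_4 21 ≈ 2.196. f(n) = n^3 dominates n^(log_4 21) since 3 > 2.196, and the regularity condition a·f(n/b) = 21·(n/4)^3 = (21/64)·n^3 ≤ c·f(n) holds with c = 21/64 ≈ 0.328 < 1. So this is Case 3: T(n) = Θ(f(n)) = Θ(n^3).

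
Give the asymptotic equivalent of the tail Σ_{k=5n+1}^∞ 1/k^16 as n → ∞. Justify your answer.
Σ_{k>5n} 1/k^16 ~ 1/(15 · (5n)^15)

Compare to the integral: ∫_{5n}^∞ x^(−16) dx = [−x^(−15)/15]_{5n}^∞ = 1/((16−1)·(5n)^15). Euler-Maclaurin then gives
  Σ_{k>5n} 1/k^16 = ∫_{5n}^∞ dx/x^16 − 1/(2·(5n)^16) + O(1/(5n)^17).
(Equivalently this is ζ(16) − Σ_{k≤5n} 1/k^16.)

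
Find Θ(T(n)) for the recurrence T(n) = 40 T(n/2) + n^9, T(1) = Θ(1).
T(n) = Θ(n^9)

log_2 40 ≈ 5.322. f(n) = n^9 dominates n^(log_2 40) since 9 > 5.322, and the regularity condition a·f(n/b) = 40·(n/2)^9 = (40/512)·n^9 ≤ c·f(n) holds with c = 40/512 ≈ 0.0781 < 1. So this is Case 3: T(n) = Θ(f(n)) = Θ(n^9).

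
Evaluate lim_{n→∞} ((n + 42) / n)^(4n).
lim = e^168

Rewrite as (1 + 42/n)^(4n). By the standard limit (1 + x/n)^n → e^x, we have (1 + 42/n)^n → e^42, and raising to the 4th power gives e^168.
More precisely, ln[(1 + 42/n)^(4n)] = 4n · ln(1 + 42/n) = 4n · (42/n + O(1/n^2)) = 168 + O(1/n) → 168.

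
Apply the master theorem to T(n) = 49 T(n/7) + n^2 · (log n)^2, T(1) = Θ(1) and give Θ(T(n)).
T(n) = Θ(n^2 · (log n)^3)

Here log_7 49 = 2 and f(n) = n^2 · (log n)^2 = Θ(n^(log_7 49) · (log n)^2). This is the extended Case 2 of the master theorem (f matches the critical exponent up to log factors), giving T(n) = Θ(n^(log_7 49) · (log n)^(2+1)) = Θ(n^2 · (log n)^3).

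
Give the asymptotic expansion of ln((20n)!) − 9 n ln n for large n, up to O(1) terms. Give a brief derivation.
ln((20n)!) − 9 n ln n = 11 n ln n + 20(ln 20 − 1) n + (1/2) ln(2π·20n) + O(1/n)

Stirling: ln((20n)!) = 20n ln(20n) − 20n + (1/2) ln(2π·20n) + O(1/n).
Expand 20n ln(20n) = 20n (ln n + ln 20) = 20n ln n + 20n ln 20.
Subtract 9n ln n: leading term is (20 − 9) n ln n = 11 n ln n. The next term is 20n ln 20 − 20n = 20(ln 20 − 1) n. Then the (1/2) ln(2π·20n) correction.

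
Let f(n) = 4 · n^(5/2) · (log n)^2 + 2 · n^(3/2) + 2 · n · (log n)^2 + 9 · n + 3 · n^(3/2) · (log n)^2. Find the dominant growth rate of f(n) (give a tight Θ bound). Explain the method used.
f(n) ∈ Θ(n^(5/2) · (log n)^2)

Compare the terms by growth order. For large n, n^a · (log n)^b dominates n^a' · (log n)^b' iff a > a', or (a = a' and b > b'). Ranking the 5 terms shows the dominant one is 4 · n^(5/2) · (log n)^2. Hence f(n) ∈ Θ(n^(5/2) · (log n)^2).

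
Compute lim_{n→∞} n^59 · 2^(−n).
lim = 0

Exponentials with base > 1 dominate every fixed polynomial: for any fixed c, n^c / 2^n → 0 as n → ∞ (e.g. by the ratio test, or by writing 2^n = e^(n ln 2) and noting e^(n ln 2) / n^c → ∞). Hence n^59 · 2^(−n) = n^59 / 2^n → 0.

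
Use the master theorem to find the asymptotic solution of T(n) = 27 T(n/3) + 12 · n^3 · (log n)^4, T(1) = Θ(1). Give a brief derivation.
T(n) = Θ(n^3 · (log n)^5)

Here log_3 27 = 3 and f(n) = 12 · n^3 · (log n)^4 = Θ(n^(log_3 27) · (log n)^4). This is the extended Case 2 of the master theorem (f matches the critical exponent up to log factors), giving T(n) = Θ(n^(log_3 27) · (log n)^(4+1)) = Θ(n^3 · (log n)^5).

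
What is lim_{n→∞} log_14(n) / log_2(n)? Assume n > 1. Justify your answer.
lim = ln(2) / ln(14) = log_14(2)

Change of base: log_14(n) = ln n / ln 14 and log_2(n) = ln n / ln 2. The ratio is (ln n / ln 14) · (ln 2 / ln n) = ln 2 / ln 14, a constant independent of n. So the limit is ln 2 / ln 14 = log_14(2).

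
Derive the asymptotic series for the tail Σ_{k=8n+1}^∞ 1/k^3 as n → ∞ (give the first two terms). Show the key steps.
Σ_{k>8n} 1/k^3 = 1/(2 · (8n)^2) − 1/(2 · (8n)^3) + O(1/(8n)^4)

Compare to the integral: ∫_{8n}^∞ x^(−3) dx = [−x^(−2)/2]_{8n}^∞ = 1/((3−1)·(8n)^2). The Euler-Maclaurin correction adds −f(8n)/2 = −1/(2·(8n)^3). Euler-Maclaurin then gives
  Σ_{k>8n} 1/k^3 = ∫_{8n}^∞ dx/x^3 − 1/(2·(8n)^3) + O(1/(8n)^4).
(Equivalently this is ζ(3) − Σ_{k≤8n} 1/k^3.)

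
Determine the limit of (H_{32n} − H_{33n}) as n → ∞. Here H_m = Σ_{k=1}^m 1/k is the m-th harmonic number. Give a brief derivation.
lim = ln(32/33)

Euler-Maclaurin gives H_m = ln m + γ + 1/(2m) + O(1/m^2). The γ and O(1/m) terms cancel in the difference:
  H_{32n} − H_{33n} = ln(32n) − ln(33n) + O(1/n) = ln(32/33) + O(1/n).
Hence the limit is ln(32/33).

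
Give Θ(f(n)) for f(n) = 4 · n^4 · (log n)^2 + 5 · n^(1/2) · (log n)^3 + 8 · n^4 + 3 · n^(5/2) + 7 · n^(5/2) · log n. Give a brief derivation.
f(n) ∈ Θ(n^4 · (log n)^2)

Compare the terms by growth order. For large n, n^a · (log n)^b dominates n^a' · (log n)^b' iff a > a', or (a = a' and b > b'). Ranking the 5 terms shows the dominant one is 4 · n^4 · (log n)^2. Hence f(n) ∈ Θ(n^4 · (log n)^2).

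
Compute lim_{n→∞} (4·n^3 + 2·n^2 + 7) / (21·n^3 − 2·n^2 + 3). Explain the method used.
lim = 4/21

For large n the leading n^3 terms dominate both numerator and denominator. Dividing top and bottom by n^3, every other term tends to 0, leaving 4/21.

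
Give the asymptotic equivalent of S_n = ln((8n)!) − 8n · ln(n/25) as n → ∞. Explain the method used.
S_n ~ 8n · (ln 200 − 1) + O(ln n)

Stirling: ln((8n)!) = 8n ln(8n) − 8n + O(ln n).
  S_n = 8n ln(8n) − 8n − 8n ln(n/25) + O(ln n)
      = 8n ln(8n) − 8n ln n + 8n ln 25 − 8n + O(ln n)
      = 8n ln 8 + 8n ln 25 − 8n + O(ln n)
      = 8n (ln 200 − 1) + O(ln n).
Numerically ln(200) − 1 ≈ 4.2983.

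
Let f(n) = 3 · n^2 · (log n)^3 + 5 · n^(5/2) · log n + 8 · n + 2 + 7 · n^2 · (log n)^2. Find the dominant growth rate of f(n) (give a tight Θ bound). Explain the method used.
f(n) ∈ Θ(n^(5/2) · log n)

Compare the terms by growth order. For large n, n^a · (log n)^b dominates n^a' · (log n)^b' iff a > a', or (a = a' and b > b'). Ranking the 5 terms shows the dominant one is 5 · n^(5/2) · log n. Hence f(n) ∈ Θ(n^(5/2) · log n).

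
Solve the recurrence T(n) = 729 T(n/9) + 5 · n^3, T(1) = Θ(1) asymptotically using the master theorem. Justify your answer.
T(n) = Θ(n^3 log n)

log_9 729 = 3, and f(n) = 5 · n^3 = Θ(n^(log_9 729)). This is Case 2 of the master theorem: T(n) = Θ(f(n) · log n) = Θ(n^3 log n).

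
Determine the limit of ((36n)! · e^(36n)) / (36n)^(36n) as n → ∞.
lim = ∞

Stirling: (36n)! ~ sqrt(2π·36n) · (36n/e)^(36n). Hence
  (36n)! · e^(36n) / (36n)^(36n) ~ sqrt(2π·36n) = sqrt(2π·36) · sqrt(n) → ∞.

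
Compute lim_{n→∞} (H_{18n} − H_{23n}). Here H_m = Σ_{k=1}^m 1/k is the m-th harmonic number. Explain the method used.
lim = ln(18/23)

Euler-Maclaurin gives H_m = ln m + γ + 1/(2m) + O(1/m^2). The γ and O(1/m) terms cancel in the difference:
  H_{18n} − H_{23n} = ln(18n) − ln(23n) + O(1/n) = ln(18/23) + O(1/n).
Hence the limit is ln(18/23).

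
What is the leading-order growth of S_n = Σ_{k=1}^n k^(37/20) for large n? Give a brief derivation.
S_n ~ (20/57) · n^(57/20)

Integral comparison: Σ_{k=1}^n k^(37/20) = ∫_0^n x^(37/20) dx + O(n^(37/20)). The integral is n^(1 + 37/20) / (1 + 37/20) = n^((37+20)/20) / ((37+20)/20) = (20/57) · n^(57/20).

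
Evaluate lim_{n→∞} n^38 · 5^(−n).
lim = 0

Exponentials with base > 1 dominate every fixed polynomial: for any fixed c, n^c / 5^n → 0 as n → ∞ (e.g. by the ratio test, or by writing 5^n = e^(n ln 5) and noting e^(n ln 5) / n^c → ∞). Hence n^38 · 5^(−n) = n^38 / 5^n → 0.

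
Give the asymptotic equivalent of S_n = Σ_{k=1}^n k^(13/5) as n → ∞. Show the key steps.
S_n ~ (5/18) · n^(18/5)

Integral comparison: Σ_{k=1}^n k^(13/5) = ∫_0^n x^(13/5) dx + O(n^(13/5)). The integral is n^(1 + 13/5) / (1 + 13/5) = n^((13+5)/5) / ((13+5)/5) = (5/18) · n^(18/5).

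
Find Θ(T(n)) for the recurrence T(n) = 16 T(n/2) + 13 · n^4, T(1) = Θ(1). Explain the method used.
T(n) = Θ(n^4 log n)

log_2 16 = 4, and f(n) = 13 · n^4 = Θ(n^(log_2 16)). This is Case 2 of the master theorem: T(n) = Θ(f(n) · log n) = Θ(n^4 log n).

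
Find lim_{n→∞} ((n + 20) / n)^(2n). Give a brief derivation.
lim = e^40

Rewrite as (1 + 20/n)^(2n). By the standard limit (1 + x/n)^n → e^x, we have (1 + 20/n)^n → e^20, and raising to the 2nd power gives e^40.
More precisely, ln[(1 + 20/n)^(2n)] = 2n · ln(1 + 20/n) = 2n · (20/n + O(1/n^2)) = 40 + O(1/n) → 40.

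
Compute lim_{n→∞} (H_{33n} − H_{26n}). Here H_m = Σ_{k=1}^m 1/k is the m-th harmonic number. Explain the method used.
lim = ln(33/26)

Euler-Maclaurin gives H_m = ln m + γ + 1/(2m) + O(1/m^2). The γ and O(1/m) terms cancel in the difference:
  H_{33n} − H_{26n} = ln(33n) − ln(26n) + O(1/n) = ln(33/26) + O(1/n).
Hence the limit is ln(33/26).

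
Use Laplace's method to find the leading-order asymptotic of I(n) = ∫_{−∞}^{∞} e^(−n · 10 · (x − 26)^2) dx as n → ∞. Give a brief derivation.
I(n) = sqrt(π/(10n))

Here φ(x) = 10 · (x − 26)^2 has its unique minimum at x* = 26 with φ(x*) = 0 and φ''(x*) = 20. Laplace's method gives
  I(n) ~ e^(−n φ(x*)) · sqrt(2π / (n · φ''(x*))) = sqrt(2π / (20n)) = sqrt(π/(10n)).
This is exact: substituting u = (x − 26)·sqrt(10n) gives I(n) = (1/sqrt(10n)) ∫_{−∞}^{∞} e^(−u^2) du = sqrt(π/(10n)).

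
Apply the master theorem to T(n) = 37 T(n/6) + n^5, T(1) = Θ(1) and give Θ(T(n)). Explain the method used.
T(n) = Θ(n^5)

log_6 37 ≈ 2.015. f(n) = n^5 dominates n^(log_6 37) since 5 > 2.015, and the regularity condition a·f(n/b) = 37·(n/6)^5 = (37/7776)·n^5 ≤ c·f(n) holds with c = 37/7776 ≈ 0.00476 < 1. So this is Case 3: T(n) = Θ(f(n)) = Θ(n^5).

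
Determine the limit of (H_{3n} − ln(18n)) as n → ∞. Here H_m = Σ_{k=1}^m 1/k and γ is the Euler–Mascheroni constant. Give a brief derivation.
lim = −ln 6 + γ

By Euler-Maclaurin, H_m = ln m + γ + O(1/m). So
  H_{3n} − ln(18n) = ln(3n) + γ − ln(18n) + O(1/n)
                       = ln(3/18) + γ + O(1/n).
Hence the limit is ln(3/18) + γ (= −ln 6).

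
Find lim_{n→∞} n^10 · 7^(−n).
lim = 0

Exponentials with base > 1 dominate every fixed polynomial: for any fixed c, n^c / 7^n → 0 as n → ∞ (e.g. by the ratio test, or by writing 7^n = e^(n ln 7) and noting e^(n ln 7) / n^c → ∞). Hence n^10 · 7^(−n) = n^10 / 7^n → 0.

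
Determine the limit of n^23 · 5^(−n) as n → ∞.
lim = 0

Exponentials with base > 1 dominate every fixed polynomial: for any fixed c, n^c / 5^n → 0 as n → ∞ (e.g. by the ratio test, or by writing 5^n = e^(n ln 5) and noting e^(n ln 5) / n^c → ∞). Hence n^23 · 5^(−n) = n^23 / 5^n → 0.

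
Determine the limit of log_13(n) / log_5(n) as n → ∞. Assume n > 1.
lim = ln(5) / ln(13) = log_13(5)

Change of base: log_13(n) = ln n / ln 13 and log_5(n) = ln n / ln 5. The ratio is (ln n / ln 13) · (ln 5 / ln n) = ln 5 / ln 13, a constant independent of n. So the limit is ln 5 / ln 13 = log_13(5).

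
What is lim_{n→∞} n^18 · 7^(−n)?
lim = 0

Exponentials with base > 1 dominate every fixed polynomial: for any fixed c, n^c / 7^n → 0 as n → ∞ (e.g. by the ratio test, or by writing 7^n = e^(n ln 7) and noting e^(n ln 7) / n^c → ∞). Hence n^18 · 7^(−n) = n^18 / 7^n → 0.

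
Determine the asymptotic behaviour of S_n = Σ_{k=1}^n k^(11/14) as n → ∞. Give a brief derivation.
S_n ~ (14/25) · n^(25/14)

Integral comparison: Σ_{k=1}^n k^(11/14) = ∫_0^n x^(11/14) dx + O(n^(11/14)). The integral is n^(1 + 11/14) / (1 + 11/14) = n^((11+14)/14) / ((11+14)/14) = (14/25) · n^(25/14).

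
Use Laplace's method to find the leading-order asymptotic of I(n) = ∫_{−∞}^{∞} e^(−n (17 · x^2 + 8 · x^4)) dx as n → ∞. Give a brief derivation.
I(n) ~ sqrt(π/(17n))

φ(x) = 17 · x^2 + 8 · x^4 has its unique global minimum at x* = 0 (since φ'(x) = 34x + 32x^3 = 0 only at x = 0 for real x with both coefficients positive, and φ → ∞ as |x| → ∞). At x* = 0, φ(0) = 0 and φ''(0) = 34. Laplace's method then gives
  I(n) ~ sqrt(2π / (n · φ''(0))) · e^(−n φ(0)) = sqrt(2π / (34n)) = sqrt(π/(17n)).
The 8 · x^4 term contributes only at subleading order (an O(1/n) relative correction).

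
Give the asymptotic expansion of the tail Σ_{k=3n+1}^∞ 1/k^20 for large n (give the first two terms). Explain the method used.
Σ_{k>3n} 1/k^20 = 1/(19 · (3n)^19) − 1/(2 · (3n)^20) + O(1/(3n)^21)

Compare to the integral: ∫_{3n}^∞ x^(−20) dx = [−x^(−19)/19]_{3n}^∞ = 1/((20−1)·(3n)^19). The Euler-Maclaurin correction adds −f(3n)/2 = −1/(2·(3n)^20). Euler-Maclaurin then gives
  Σ_{k>3n} 1/k^20 = ∫_{3n}^∞ dx/x^20 − 1/(2·(3n)^20) + O(1/(3n)^21).
(Equivalently this is ζ(20) − Σ_{k≤3n} 1/k^20.)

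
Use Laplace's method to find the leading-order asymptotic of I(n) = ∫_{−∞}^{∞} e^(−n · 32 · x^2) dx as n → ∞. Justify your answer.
I(n) = sqrt(π/(32n))

Here φ(x) = 32 · x^2 has its unique minimum at x* = 0 with φ(x*) = 0 and φ''(x*) = 64. Laplace's method gives
  I(n) ~ e^(−n φ(x*)) · sqrt(2π / (n · φ''(x*))) = sqrt(2π / (64n)) = sqrt(π/(32n)).
This is exact: substituting u = (x − 0)·sqrt(32n) gives I(n) = (1/sqrt(32n)) ∫_{−∞}^{∞} e^(−u^2) du = sqrt(π/(32n)).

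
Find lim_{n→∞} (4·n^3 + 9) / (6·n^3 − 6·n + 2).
lim = 4/6 = 2/3

For large n the leading n^3 terms dominate both numerator and denominator. Dividing top and bottom by n^3, every other term tends to 0, leaving 4/6 = 2/3.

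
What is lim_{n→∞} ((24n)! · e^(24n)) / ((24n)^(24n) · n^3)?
lim = 0

Stirling: (24n)! ~ sqrt(2π·24n) · (24n/e)^(24n). Hence
  (24n)! · e^(24n) / (24n)^(24n) ~ sqrt(2π·24n).
Dividing by n^3: sqrt(2π·24n) / n^3 = sqrt(2π·24) · n^((1−6)/2), so the expression behaves like sqrt(2π·24) · n^((1−6)/2) → 0.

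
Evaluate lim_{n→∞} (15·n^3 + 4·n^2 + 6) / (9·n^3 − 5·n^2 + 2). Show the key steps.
lim = 15/9 = 5/3

For large n the leading n^3 terms dominate both numerator and denominator. Dividing top and bottom by n^3, every other term tends to 0, leaving 15/9 = 5/3.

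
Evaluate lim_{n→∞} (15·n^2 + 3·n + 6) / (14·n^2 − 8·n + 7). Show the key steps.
lim = 15/14

For large n the leading n^2 terms dominate both numerator and denominator. Dividing top and bottom by n^2, every other term tends to 0, leaving 15/14.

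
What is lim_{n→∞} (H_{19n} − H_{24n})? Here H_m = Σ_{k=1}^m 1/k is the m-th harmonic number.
lim = ln(19/24)

Euler-Maclaurin gives H_m = ln m + γ + 1/(2m) + O(1/m^2). The γ and O(1/m) terms cancel in the difference:
  H_{19n} − H_{24n} = ln(19n) − ln(24n) + O(1/n) = ln(19/24) + O(1/n).
Hence the limit is ln(19/24).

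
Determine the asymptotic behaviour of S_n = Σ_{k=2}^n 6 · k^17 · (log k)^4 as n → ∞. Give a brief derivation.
S_n ~ n^18 · (log n)^4 / 3

By integral comparison, S_n = ∫_1^n 6 · x^17 · (log x)^4 dx + O(n^17 · (log n)^4). For the integral, the leading term of ∫_1^n x^17 (log x)^4 dx is n^18/18 · (log n)^4 (by repeated integration by parts; each step lowers the log-exponent and produces a relatively O(1/log n) correction). Hence S_n ~ n^18 · (log n)^4 / 3.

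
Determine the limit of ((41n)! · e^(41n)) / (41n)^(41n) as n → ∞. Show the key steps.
lim = ∞

Stirling: (41n)! ~ sqrt(2π·41n) · (41n/e)^(41n). Hence
  (41n)! · e^(41n) / (41n)^(41n) ~ sqrt(2π·41n) = sqrt(2π·41) · sqrt(n) → ∞.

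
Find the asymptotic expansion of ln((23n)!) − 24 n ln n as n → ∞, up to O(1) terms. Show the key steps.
ln((23n)!) − 24 n ln n = −n ln n + 23(ln 23 − 1) n + (1/2) ln(2π·23n) + O(1/n)

Stirling: ln((23n)!) = 23n ln(23n) − 23n + (1/2) ln(2π·23n) + O(1/n).
Expand 23n ln(23n) = 23n (ln n + ln 23) = 23n ln n + 23n ln 23.
Subtract 24n ln n: leading term is (23 − 24) n ln n = −n ln n. The next term is 23n ln 23 − 23n = 23(ln 23 − 1) n. Then the (1/2) ln(2π·23n) correction.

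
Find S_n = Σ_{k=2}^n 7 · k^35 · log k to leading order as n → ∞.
S_n ~ 7 · n^36 log n / 36 − 7 · n^36 / 1296

By integral comparison, S_n = ∫_1^n 7 · x^35 · log x dx + O(n^35 · log n). For the integral, ∫ x^35 log x dx = n^36 log n / 36 − n^36/1296 (integration by parts). Hence S_n ~ 7 · n^36 log n / 36 − 7 · n^36 / 1296.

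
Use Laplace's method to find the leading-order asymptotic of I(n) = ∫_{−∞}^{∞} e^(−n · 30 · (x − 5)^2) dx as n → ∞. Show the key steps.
I(n) = sqrt(π/(30n))

Here φ(x) = 30 · (x − 5)^2 has its unique minimum at x* = 5 with φ(x*) = 0 and φ''(x*) = 60. Laplace's method gives
  I(n) ~ e^(−n φ(x*)) · sqrt(2π / (n · φ''(x*))) = sqrt(2π / (60n)) = sqrt(π/(30n)).
This is exact: substituting u = (x − 5)·sqrt(30n) gives I(n) = (1/sqrt(30n)) ∫_{−∞}^{∞} e^(−u^2) du = sqrt(π/(30n)).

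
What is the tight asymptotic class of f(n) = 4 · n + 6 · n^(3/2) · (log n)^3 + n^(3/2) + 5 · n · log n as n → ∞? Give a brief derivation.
f(n) ∈ Θ(n^(3/2) · (log n)^3)

Compare the terms by growth order. For large n, n^a · (log n)^b dominates n^a' · (log n)^b' iff a > a', or (a = a' and b > b'). Ranking the 4 terms shows the dominant one is 6 · n^(3/2) · (log n)^3. Hence f(n) ∈ Θ(n^(3/2) · (log n)^3).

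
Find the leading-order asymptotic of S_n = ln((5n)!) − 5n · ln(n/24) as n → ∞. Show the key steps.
S_n ~ 5n · (ln 120 − 1) + O(ln n)

Stirling: ln((5n)!) = 5n ln(5n) − 5n + O(ln n).
  S_n = 5n ln(5n) − 5n − 5n ln(n/24) + O(ln n)
      = 5n ln(5n) − 5n ln n + 5n ln 24 − 5n + O(ln n)
      = 5n ln 5 + 5n ln 24 − 5n + O(ln n)
      = 5n (ln 120 − 1) + O(ln n).
Numerically ln(120) − 1 ≈ 3.7875.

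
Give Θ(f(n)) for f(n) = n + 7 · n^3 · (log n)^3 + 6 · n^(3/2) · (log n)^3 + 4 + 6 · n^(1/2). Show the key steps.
f(n) ∈ Θ(n^3 · (log n)^3)

Compare the terms by growth order. For large n, n^a · (log n)^b dominates n^a' · (log n)^b' iff a > a', or (a = a' and b > b'). Ranking the 5 terms shows the dominant one is 7 · n^3 · (log n)^3. Hence f(n) ∈ Θ(n^3 · (log n)^3).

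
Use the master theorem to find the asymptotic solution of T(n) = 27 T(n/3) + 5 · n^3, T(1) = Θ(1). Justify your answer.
T(n) = Θ(n^3 log n)

log_3 27 = 3, and f(n) = 5 · n^3 = Θ(n^(log_3 27)). This is Case 2 of the master theorem: T(n) = Θ(f(n) · log n) = Θ(n^3 log n).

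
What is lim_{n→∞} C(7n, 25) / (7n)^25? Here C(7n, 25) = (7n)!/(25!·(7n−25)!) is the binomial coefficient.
lim = 1/25! = 1/15511210043330985984000000

With N = 7n → ∞: C(N, 25) / N^25 = [N(N−1)…(N−24)] / (25! · N^25) = (1/25!) · 1 · (1 − 1/(7n)) · … · (1 − 24/(7n)). Each factor → 1 as N → ∞, so the limit is 1/25! = 1/15511210043330985984000000.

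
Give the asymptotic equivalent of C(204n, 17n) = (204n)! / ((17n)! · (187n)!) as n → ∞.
C(204n, 17n) ~ (8916100448256/285311670611)^(17n) · sqrt(6/(11π·17n))

Write N = 17n. Apply Stirling to each factorial:
  (12N)! ~ sqrt(2π·12N) · (12N/e)^(12N),
  N! ~ sqrt(2π N) · (N/e)^N,
  (11N)! ~ sqrt(2π·11N) · (11N/e)^(11N).
The exponential factors combine to (12N)^(12N) / (N^N · (11N)^(11N)) = 12^(12N)/11^(11N) = (12^12/11^11)^N = (8916100448256/285311670611)^N.
The square-root prefactors combine to sqrt(2π·12N) / (sqrt(2π N)·sqrt(2π·11N)) = sqrt(12 / (2π·11·N)) = sqrt(6/(11π·17n)).
Substituting N = 17n: C(204n, 17n) ~ (8916100448256/285311670611)^(17n) · sqrt(6/(11π·17n)).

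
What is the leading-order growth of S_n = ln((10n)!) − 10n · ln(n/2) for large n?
S_n ~ 10n · (ln 20 − 1) + O(ln n)

Stirling: ln((10n)!) = 10n ln(10n) − 10n + O(ln n).
  S_n = 10n ln(10n) − 10n − 10n ln(n/2) + O(ln n)
      = 10n ln(10n) − 10n ln n + 10n ln 2 − 10n + O(ln n)
      = 10n ln 10 + 10n ln 2 − 10n + O(ln n)
      = 10n (ln 20 − 1) + O(ln n).
Numerically ln(20) − 1 ≈ 1.9957.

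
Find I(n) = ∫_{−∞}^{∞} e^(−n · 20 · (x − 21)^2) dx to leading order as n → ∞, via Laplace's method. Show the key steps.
I(n) = sqrt(π/(20n))

Here φ(x) = 20 · (x − 21)^2 has its unique minimum at x* = 21 with φ(x*) = 0 and φ''(x*) = 40. Laplace's method gives
  I(n) ~ e^(−n φ(x*)) · sqrt(2π / (n · φ''(x*))) = sqrt(2π / (40n)) = sqrt(π/(20n)).
This is exact: substituting u = (x − 21)·sqrt(20n) gives I(n) = (1/sqrt(20n)) ∫_{−∞}^{∞} e^(−u^2) du = sqrt(π/(20n)).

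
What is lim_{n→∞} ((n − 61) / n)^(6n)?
lim = e^(−366)

Rewrite as (1 − 61/n)^(6n). By the standard limit (1 + x/n)^n → e^x, we have (1 − 61/n)^n → e^(−61), and raising to the 6th power gives e^(−366).
More precisely, ln[(1 − 61/n)^(6n)] = 6n · ln(1 − 61/n) = 6n · (-61/n + O(1/n^2)) = -366 + O(1/n) → -366.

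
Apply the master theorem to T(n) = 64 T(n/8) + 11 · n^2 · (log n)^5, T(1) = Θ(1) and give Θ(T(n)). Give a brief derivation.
T(n) = Θ(n^2 · (log n)^6)

Here log_8 64 = 2 and f(n) = 11 · n^2 · (log n)^5 = Θ(n^(log_8 64) · (log n)^5). This is the extended Case 2 of the master theorem (f matches the critical exponent up to log factors), giving T(n) = Θ(n^(log_8 64) · (log n)^(5+1)) = Θ(n^2 · (log n)^6).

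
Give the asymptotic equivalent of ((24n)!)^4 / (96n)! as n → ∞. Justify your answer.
((24n)!)^4/(96n)! ~ ((2π·24n)^(3/2) / 2) · 4^(−4·24n)  →  0

Write N = 24n. Stirling: N! ~ sqrt(2π N)(N/e)^N and (4N)! ~ sqrt(2π·4N)·(4N/e)^(4N).
  (N!)^4/(4N)! ~ (2π N)^(4/2) (N/e)^(4N) / [sqrt(2π·4N) (4N/e)^(4N)]
     = (2π N)^(4/2) / sqrt(2π·4N) · (N/(4N))^(4N)
     = (2π N)^((4−1)/2) / 2 · 4^(−4N).
Since 4^4 > 1, the factor 4^(−4N) decays exponentially, so the ratio → 0. Substituting N = 24n gives the stated form.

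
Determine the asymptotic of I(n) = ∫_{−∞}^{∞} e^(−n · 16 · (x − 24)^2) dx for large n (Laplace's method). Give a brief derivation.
I(n) = sqrt(π/(16n))

Here φ(x) = 16 · (x − 24)^2 has its unique minimum at x* = 24 with φ(x*) = 0 and φ''(x*) = 32. Laplace's method gives
  I(n) ~ e^(−n φ(x*)) · sqrt(2π / (n · φ''(x*))) = sqrt(2π / (32n)) = sqrt(π/(16n)).
This is exact: substituting u = (x − 24)·sqrt(16n) gives I(n) = (1/sqrt(16n)) ∫_{−∞}^{∞} e^(−u^2) du = sqrt(π/(16n)).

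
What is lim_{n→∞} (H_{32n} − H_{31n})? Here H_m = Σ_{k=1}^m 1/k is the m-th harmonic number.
lim = ln(32/31)

Euler-Maclaurin gives H_m = ln m + γ + 1/(2m) + O(1/m^2). The γ and O(1/m) terms cancel in the difference:
  H_{32n} − H_{31n} = ln(32n) − ln(31n) + O(1/n) = ln(32/31) + O(1/n).
Hence the limit is ln(32/31).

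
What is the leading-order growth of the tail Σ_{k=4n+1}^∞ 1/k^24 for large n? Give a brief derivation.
Σ_{k>4n} 1/k^24 ~ 1/(23 · (4n)^23)

Compare to the integral: ∫_{4n}^∞ x^(−24) dx = [−x^(−23)/23]_{4n}^∞ = 1/((24−1)·(4n)^23). Euler-Maclaurin then gives
  Σ_{k>4n} 1/k^24 = ∫_{4n}^∞ dx/x^24 − 1/(2·(4n)^24) + O(1/(4n)^25).
(Equivalently this is ζ(24) − Σ_{k≤4n} 1/k^24.)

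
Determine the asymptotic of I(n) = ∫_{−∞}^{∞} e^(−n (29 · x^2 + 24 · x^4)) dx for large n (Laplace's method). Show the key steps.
I(n) ~ sqrt(π/(29n))

φ(x) = 29 · x^2 + 24 · x^4 has its unique global minimum at x* = 0 (since φ'(x) = 58x + 96x^3 = 0 only at x = 0 for real x with both coefficients positive, and φ → ∞ as |x| → ∞). At x* = 0, φ(0) = 0 and φ''(0) = 58. Laplace's method then gives
  I(n) ~ sqrt(2π / (n · φ''(0))) · e^(−n φ(0)) = sqrt(2π / (58n)) = sqrt(π/(29n)).
The 24 · x^4 term contributes only at subleading order (an O(1/n) relative correction).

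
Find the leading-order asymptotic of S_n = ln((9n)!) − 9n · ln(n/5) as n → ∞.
S_n ~ 9n · (ln 45 − 1) + O(ln n)

Stirling: ln((9n)!) = 9n ln(9n) − 9n + O(ln n).
  S_n = 9n ln(9n) − 9n − 9n ln(n/5) + O(ln n)
      = 9n ln(9n) − 9n ln n + 9n ln 5 − 9n + O(ln n)
      = 9n ln 9 + 9n ln 5 − 9n + O(ln n)
      = 9n (ln 45 − 1) + O(ln n).
Numerically ln(45) − 1 ≈ 2.8067.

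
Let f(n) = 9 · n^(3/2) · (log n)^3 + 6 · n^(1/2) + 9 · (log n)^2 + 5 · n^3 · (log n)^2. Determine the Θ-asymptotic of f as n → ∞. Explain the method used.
f(n) ∈ Θ(n^3 · (log n)^2)

Compare the terms by growth order. For large n, n^a · (log n)^b dominates n^a' · (log n)^b' iff a > a', or (a = a' and b > b'). Ranking the 4 terms shows the dominant one is 5 · n^3 · (log n)^2. Hence f(n) ∈ Θ(n^3 · (log n)^2).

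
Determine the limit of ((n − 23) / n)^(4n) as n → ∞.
lim = e^(−92)

Rewrite as (1 − 23/n)^(4n). By the standard limit (1 + x/n)^n → e^x, we have (1 − 23/n)^n → e^(−23), and raising to the 4th power gives e^(−92).
More precisely, ln[(1 − 23/n)^(4n)] = 4n · ln(1 − 23/n) = 4n · (-23/n + O(1/n^2)) = -92 + O(1/n) → -92.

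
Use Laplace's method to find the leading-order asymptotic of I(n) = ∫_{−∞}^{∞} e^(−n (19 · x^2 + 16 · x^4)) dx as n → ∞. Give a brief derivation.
I(n) ~ sqrt(π/(19n))

φ(x) = 19 · x^2 + 16 · x^4 has its unique global minimum at x* = 0 (since φ'(x) = 38x + 64x^3 = 0 only at x = 0 for real x with both coefficients positive, and φ → ∞ as |x| → ∞). At x* = 0, φ(0) = 0 and φ''(0) = 38. Laplace's method then gives
  I(n) ~ sqrt(2π / (n · φ''(0))) · e^(−n φ(0)) = sqrt(2π / (38n)) = sqrt(π/(19n)).
The 16 · x^4 term contributes only at subleading order (an O(1/n) relative correction).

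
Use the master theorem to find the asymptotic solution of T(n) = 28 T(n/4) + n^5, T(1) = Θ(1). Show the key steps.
T(n) = Θ(n^5)

log_4 28 ≈ 2.404. f(n) = n^5 dominates n^(log_4 28) since 5 > 2.404, and the regularity condition a·f(n/b) = 28·(n/4)^5 = (28/1024)·n^5 ≤ c·f(n) holds with c = 28/1024 ≈ 0.0273 < 1. So this is Case 3: T(n) = Θ(f(n)) = Θ(n^5).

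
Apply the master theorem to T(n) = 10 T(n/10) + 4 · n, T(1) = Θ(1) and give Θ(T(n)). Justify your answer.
T(n) = Θ(n log n)

log_10 10 = 1, and f(n) = 4 · n = Θ(n^(log_10 10)). This is Case 2 of the master theorem: T(n) = Θ(f(n) · log n) = Θ(n log n).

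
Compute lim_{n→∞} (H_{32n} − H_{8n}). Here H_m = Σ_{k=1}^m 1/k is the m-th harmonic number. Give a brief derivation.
lim = ln(32/8) = ln 4

Euler-Maclaurin gives H_m = ln m + γ + 1/(2m) + O(1/m^2). The γ and O(1/m) terms cancel in the difference:
  H_{32n} − H_{8n} = ln(32n) − ln(8n) + O(1/n) = ln(32/8) + O(1/n).
Hence the limit is ln(32/8) = ln 4.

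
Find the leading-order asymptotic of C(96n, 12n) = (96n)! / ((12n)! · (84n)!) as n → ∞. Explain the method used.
C(96n, 12n) ~ (16777216/823543)^(12n) · sqrt(4/(7π·12n))

Write N = 12n. Apply Stirling to each factorial:
  (8N)! ~ sqrt(2π·8N) · (8N/e)^(8N),
  N! ~ sqrt(2π N) · (N/e)^N,
  (7N)! ~ sqrt(2π·7N) · (7N/e)^(7N).
The exponential factors combine to (8N)^(8N) / (N^N · (7N)^(7N)) = 8^(8N)/7^(7N) = (8^8/7^7)^N = (16777216/823543)^N.
The square-root prefactors combine to sqrt(2π·8N) / (sqrt(2π N)·sqrt(2π·7N)) = sqrt(8 / (2π·7·N)) = sqrt(4/(7π·12n)).
Substituting N = 12n: C(96n, 12n) ~ (16777216/823543)^(12n) · sqrt(4/(7π·12n)).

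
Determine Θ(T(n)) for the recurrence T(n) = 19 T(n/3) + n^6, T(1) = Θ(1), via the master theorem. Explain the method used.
T(n) = Θ(n^6)

log_3 19 ≈ 2.680. f(n) = n^6 dominates n^(log_3 19) since 6 > 2.680, and the regularity condition a·f(n/b) = 19·(n/3)^6 = (19/729)·n^6 ≤ c·f(n) holds with c = 19/729 ≈ 0.0261 < 1. So this is Case 3: T(n) = Θ(f(n)) = Θ(n^6).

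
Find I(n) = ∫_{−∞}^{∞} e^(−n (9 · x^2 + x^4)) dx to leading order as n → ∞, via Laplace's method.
I(n) ~ sqrt(π/(9n))

φ(x) = 9 · x^2 + x^4 has its unique global minimum at x* = 0 (since φ'(x) = 18x + 4x^3 = 0 only at x = 0 for real x with both coefficients positive, and φ → ∞ as |x| → ∞). At x* = 0, φ(0) = 0 and φ''(0) = 18. Laplace's method then gives
  I(n) ~ sqrt(2π / (n · φ''(0))) · e^(−n φ(0)) = sqrt(2π / (18n)) = sqrt(π/(9n)).
The x^4 term contributes only at subleading order (an O(1/n) relative correction).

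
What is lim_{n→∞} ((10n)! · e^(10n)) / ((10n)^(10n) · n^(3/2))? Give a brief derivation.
lim = 0

Stirling: (10n)! ~ sqrt(2π·10n) · (10n/e)^(10n). Hence
  (10n)! · e^(10n) / (10n)^(10n) ~ sqrt(2π·10n).
Dividing by n^(3/2): sqrt(2π·10n) / n^(3/2) = sqrt(2π·10) · n^((1−3)/2), so the expression behaves like sqrt(2π·10) · n^((1−3)/2) → 0.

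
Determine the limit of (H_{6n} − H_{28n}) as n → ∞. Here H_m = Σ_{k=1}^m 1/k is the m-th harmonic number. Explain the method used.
lim = ln(6/28) = ln(3/14)

Euler-Maclaurin gives H_m = ln m + γ + 1/(2m) + O(1/m^2). The γ and O(1/m) terms cancel in the difference:
  H_{6n} − H_{28n} = ln(6n) − ln(28n) + O(1/n) = ln(6/28) + O(1/n).
Hence the limit is ln(6/28) = ln(3/14).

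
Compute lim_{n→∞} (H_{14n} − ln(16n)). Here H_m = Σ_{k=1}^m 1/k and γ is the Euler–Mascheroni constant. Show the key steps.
lim = ln(7/8) + γ

By Euler-Maclaurin, H_m = ln m + γ + O(1/m). So
  H_{14n} − ln(16n) = ln(14n) + γ − ln(16n) + O(1/n)
                       = ln(14/16) + γ + O(1/n).
Hence the limit is ln(14/16) + γ (= ln(7/8)).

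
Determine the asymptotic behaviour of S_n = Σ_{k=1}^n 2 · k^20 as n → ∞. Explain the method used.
S_n ~ 2 · n^21 / 21

By integral comparison (Euler-Maclaurin), Σ_{k=1}^n 2 · k^20 = 2 · ∫_0^n x^20 dx + O(n^20) = 2 · n^21/21 + O(n^20). (Equivalently, Faulhaber's formula gives the same leading term.)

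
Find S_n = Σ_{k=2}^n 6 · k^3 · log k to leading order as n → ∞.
S_n ~ 3 · n^4 log n / 2 − 3 · n^4 / 8

By integral comparison, S_n = ∫_1^n 6 · x^3 · log x dx + O(n^3 · log n). For the integral, ∫ x^3 log x dx = n^4 log n / 4 − n^4/16 (integration by parts). Hence S_n ~ 3 · n^4 log n / 2 − 3 · n^4 / 8.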